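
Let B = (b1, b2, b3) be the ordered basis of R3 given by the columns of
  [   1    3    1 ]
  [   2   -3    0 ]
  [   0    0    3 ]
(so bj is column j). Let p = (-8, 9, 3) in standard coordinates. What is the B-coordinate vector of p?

(0, -3, 1)

We seek scalars with c_1 b1 + ... + c_3 b3 = p; equivalently solve M c = p where the columns of M are b1, ..., b3.
Gaussian elimination on [M | p] yields c = (0, -3, 1).
Check: 0·b1 - 3b2 + b3 = (-8, 9, 3).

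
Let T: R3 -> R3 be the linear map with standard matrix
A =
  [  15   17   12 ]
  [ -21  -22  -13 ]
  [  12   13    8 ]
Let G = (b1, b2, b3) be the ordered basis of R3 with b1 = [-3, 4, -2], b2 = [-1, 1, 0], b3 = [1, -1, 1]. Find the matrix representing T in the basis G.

Let P have columns b1, ..., b3. Then [T]_G = P^(-1) A P.
Here det P = 1, so P^(-1) is integer; computing A P first and then P^(-1)(A P) gives [[0, 1, -2], [1, -2, -1], [0, 3, 3]].

[[0, 1, -2], [1, -2, -1], [0, 3, 3]]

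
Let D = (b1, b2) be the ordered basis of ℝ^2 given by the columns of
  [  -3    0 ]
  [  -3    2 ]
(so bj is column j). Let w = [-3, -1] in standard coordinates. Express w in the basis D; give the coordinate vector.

[1, 1]

We seek scalars with c_1 b1 + c_2 b2 = w; equivalently solve M c = w where the columns of M are b1, b2.
System: -3c_1 + 0c_2 = -3, -3c_1 + 2c_2 = -1; solving gives c_1 = 1, c_2 = 1.
Check: b1 + b2 = [-3, -1].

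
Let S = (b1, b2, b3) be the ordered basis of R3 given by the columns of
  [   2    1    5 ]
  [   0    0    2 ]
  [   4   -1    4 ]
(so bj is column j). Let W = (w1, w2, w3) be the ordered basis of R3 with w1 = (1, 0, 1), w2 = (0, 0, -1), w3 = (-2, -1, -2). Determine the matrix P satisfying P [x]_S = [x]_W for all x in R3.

[[2, 1, 1], [-2, 2, 1], [0, 0, -2]]

Take x = bj: its S-coordinates are the j-th standard unit vector, so P e_j — column j of P — equals [bj]_W.
b1 = 2w1 - 2w2 + 0·w3, giving column 1 = (2, -2, 0); repeating for each j gives P = [[2, 1, 1], [-2, 2, 1], [0, 0, -2]].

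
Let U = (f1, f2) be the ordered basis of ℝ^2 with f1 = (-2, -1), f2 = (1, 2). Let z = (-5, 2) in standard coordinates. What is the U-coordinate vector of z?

(4, 3)

[z]_U is the unique c with M c = z, where M has columns f1, f2.
System: -2c_1 + c_2 = -5, -c_1 + 2c_2 = 2; solving gives c_1 = 4, c_2 = 3.
Check: 4f1 + 3f2 = (-5, 2).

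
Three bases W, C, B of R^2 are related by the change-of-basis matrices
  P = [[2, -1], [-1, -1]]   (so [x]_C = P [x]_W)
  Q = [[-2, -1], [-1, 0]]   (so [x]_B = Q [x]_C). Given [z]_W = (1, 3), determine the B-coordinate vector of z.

(6, 1)

Composing the changes, [z]_B = Q P [z]_W.
Q P = [[-3, 3], [-2, 1]]; applying this to (1, 3) gives (6, 1).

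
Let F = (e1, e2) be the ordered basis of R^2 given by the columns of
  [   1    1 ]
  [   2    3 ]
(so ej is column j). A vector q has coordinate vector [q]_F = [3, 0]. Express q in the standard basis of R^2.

The coordinates say q = 3e1 + 0·e2; adding the scaled basis vectors gives [3, 6].

[3, 6]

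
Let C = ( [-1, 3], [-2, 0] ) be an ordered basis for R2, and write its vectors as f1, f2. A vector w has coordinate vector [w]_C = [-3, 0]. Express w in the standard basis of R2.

[3, -9]

w = M [w]_C, where M has columns f1, f2.
Carrying out the matrix-vector product, w = [3, -9].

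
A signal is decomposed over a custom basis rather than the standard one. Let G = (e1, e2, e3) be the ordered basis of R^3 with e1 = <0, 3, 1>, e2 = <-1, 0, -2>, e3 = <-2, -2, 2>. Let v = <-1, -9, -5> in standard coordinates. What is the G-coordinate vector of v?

Write v = c_1 e1 + ... + c_3 e3 and solve for the c_i.
Row-reducing the augmented matrix [M | v] gives c = (-3, 1, 0).
Check: -3e1 + e2 + 0·e3 = <-1, -9, -5>.

<-3, 1, 0>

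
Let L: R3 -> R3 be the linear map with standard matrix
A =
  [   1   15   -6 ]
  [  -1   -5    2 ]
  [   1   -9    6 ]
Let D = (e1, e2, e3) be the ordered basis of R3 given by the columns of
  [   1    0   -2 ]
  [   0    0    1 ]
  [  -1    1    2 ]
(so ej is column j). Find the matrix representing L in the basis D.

[[1, -2, 3], [2, 0, 2], [-3, 2, 1]]

The j-th column of [L]_D is [L(ej)]_D.
L(e1) = A e1 = <7, -3, -5> = e1 + 2e2 - 3e3, so column 1 is <1, 2, -3>.
Repeating for e2, e3 and assembling the columns gives [[1, -2, 3], [2, 0, 2], [-3, 2, 1]].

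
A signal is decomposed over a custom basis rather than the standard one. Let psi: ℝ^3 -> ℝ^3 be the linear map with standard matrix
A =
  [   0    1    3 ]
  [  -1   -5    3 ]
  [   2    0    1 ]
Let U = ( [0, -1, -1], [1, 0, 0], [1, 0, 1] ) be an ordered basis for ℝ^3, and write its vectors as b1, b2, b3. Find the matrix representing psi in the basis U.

[[-2, 1, -2], [-1, -3, 2], [-3, 3, 1]]

Let P have columns b1, ..., b3. Then [psi]_U = P^(-1) A P.
Here det P = 1, so P^(-1) is integer; computing A P first and then P^(-1)(A P) gives [[-2, 1, -2], [-1, -3, 2], [-3, 3, 1]].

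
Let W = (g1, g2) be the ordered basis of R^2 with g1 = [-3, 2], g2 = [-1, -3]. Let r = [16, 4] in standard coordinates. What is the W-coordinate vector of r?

Write r = c_1 g1 + c_2 g2 and solve for the c_i.
System: -3c_1 - c_2 = 16, 2c_1 - 3c_2 = 4; solving gives c_1 = -4, c_2 = -4.
Check: -4g1 - 4g2 = [16, 4].

[-4, -4]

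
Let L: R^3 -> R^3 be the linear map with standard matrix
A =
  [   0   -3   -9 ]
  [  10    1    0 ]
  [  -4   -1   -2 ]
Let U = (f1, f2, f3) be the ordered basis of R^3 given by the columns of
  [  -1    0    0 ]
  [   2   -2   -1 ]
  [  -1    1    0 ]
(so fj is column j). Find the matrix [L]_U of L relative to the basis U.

Let P have columns f1, ..., f3. Then [L]_U = P^(-1) A P.
Here det P = -1, so P^(-1) is integer; computing A P first and then P^(-1)(A P) gives [[-3, 3, -3], [1, 3, -2], [0, 2, -1]].

[[-3, 3, -3], [1, 3, -2], [0, 2, -1]]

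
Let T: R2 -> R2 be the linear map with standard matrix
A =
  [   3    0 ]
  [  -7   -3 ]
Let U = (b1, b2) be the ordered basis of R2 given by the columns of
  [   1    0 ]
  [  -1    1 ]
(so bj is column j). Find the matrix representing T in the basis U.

The j-th column of [T]_U is [T(bj)]_U.
T(b1) = A b1 = <3, -4> = 3b1 - b2, so column 1 is <3, -1>.
Repeating for b2 and assembling the columns gives [[3, 0], [-1, -3]].

[[3, 0], [-1, -3]]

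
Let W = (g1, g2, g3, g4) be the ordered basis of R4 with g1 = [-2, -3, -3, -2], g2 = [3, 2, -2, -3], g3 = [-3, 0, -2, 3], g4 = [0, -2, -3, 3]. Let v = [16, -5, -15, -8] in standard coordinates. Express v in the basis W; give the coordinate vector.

[1, 3, -3, 4]

Write v = c_1 g1 + ... + c_4 g4 and solve for the c_i.
Gaussian elimination on [M | v] yields c = (1, 3, -3, 4).
Check: g1 + 3g2 - 3g3 + 4g4 = [16, -5, -15, -8].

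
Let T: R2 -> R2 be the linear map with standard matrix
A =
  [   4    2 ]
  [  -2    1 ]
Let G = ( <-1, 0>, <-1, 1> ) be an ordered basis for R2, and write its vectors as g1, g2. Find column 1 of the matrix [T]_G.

<2, 2>

Compute T(g1) = A g1 = <-4, 2> in standard coordinates.
Then write this in G-coordinates: solve for y in y_1 g1 + y_2 g2 = <-4, 2>.
This gives y = <2, 2>, which is column 1 of [T]_G.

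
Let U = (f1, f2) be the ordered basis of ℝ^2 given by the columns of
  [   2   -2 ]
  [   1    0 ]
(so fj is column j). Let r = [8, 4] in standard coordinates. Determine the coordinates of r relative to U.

Write r = c_1 f1 + c_2 f2 and solve for the c_i.
System: 2c_1 - 2c_2 = 8, c_1 + 0c_2 = 4; solving gives c_1 = 4, c_2 = 0.
Check: 4f1 + 0·f2 = [8, 4].

[4, 0]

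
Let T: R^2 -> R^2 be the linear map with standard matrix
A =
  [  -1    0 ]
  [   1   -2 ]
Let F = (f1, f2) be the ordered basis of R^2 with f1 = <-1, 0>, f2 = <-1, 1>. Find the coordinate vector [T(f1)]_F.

Column 1 of [T]_F is the F-coordinate vector of T(f1).
In standard coordinates T(f1) = A f1 = <1, -1>.
Converting to F: <1, -1> = 0·f1 - f2, so the coordinate vector is <0, -1>.

<0, -1>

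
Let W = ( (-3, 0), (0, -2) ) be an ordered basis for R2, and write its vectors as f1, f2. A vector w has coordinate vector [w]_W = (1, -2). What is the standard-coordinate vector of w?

w = M [w]_W, where M has columns f1, f2.
Carrying out the matrix-vector product, w = (-3, 4).

(-3, 4)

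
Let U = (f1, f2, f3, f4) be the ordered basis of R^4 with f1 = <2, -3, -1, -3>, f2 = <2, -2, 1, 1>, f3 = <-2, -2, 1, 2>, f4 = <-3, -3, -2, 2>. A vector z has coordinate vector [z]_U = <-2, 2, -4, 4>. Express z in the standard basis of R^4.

<-4, -2, -8, 8>

z = M [z]_U, where M has columns f1, ..., f4.
Carrying out the matrix-vector product, z = <-4, -2, -8, 8>.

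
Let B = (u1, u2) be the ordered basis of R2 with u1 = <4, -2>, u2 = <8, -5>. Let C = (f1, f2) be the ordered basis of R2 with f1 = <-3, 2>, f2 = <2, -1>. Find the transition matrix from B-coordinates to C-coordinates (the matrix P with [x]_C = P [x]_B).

[[0, -2], [2, 1]]

Column j of P is [uj]_C, since P maps B-coordinates to C-coordinates.
Expressing u1 in C: u1 = 0·f1 + 2f2, so column 1 of P is <0, 2>.
Doing the same for each uj gives P = [[0, -2], [2, 1]].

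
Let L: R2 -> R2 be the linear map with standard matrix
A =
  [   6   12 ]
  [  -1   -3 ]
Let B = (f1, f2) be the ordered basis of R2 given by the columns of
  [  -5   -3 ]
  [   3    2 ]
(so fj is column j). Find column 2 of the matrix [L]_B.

Column 2 of [L]_B is the B-coordinate vector of L(f2).
In standard coordinates L(f2) = A f2 = [6, -3].
Converting to B: [6, -3] = -3f1 + 3f2, so the coordinate vector is [-3, 3].

[-3, 3]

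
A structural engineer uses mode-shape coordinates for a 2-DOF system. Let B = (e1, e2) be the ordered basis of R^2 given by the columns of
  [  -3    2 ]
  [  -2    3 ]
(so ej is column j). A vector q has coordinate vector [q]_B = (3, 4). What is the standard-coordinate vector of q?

(-1, 6)

q = M [q]_B, where M has columns e1, e2.
Carrying out the matrix-vector product, q = (-1, 6).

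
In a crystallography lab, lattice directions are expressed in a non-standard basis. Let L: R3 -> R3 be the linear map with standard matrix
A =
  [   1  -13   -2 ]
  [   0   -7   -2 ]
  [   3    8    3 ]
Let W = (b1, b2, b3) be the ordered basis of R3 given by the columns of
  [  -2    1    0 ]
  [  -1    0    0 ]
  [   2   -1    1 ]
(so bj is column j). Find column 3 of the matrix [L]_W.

(2, 2, 1)

Column 3 of [L]_W is the W-coordinate vector of L(b3).
In standard coordinates L(b3) = A b3 = (-2, -2, 3).
Converting to W: (-2, -2, 3) = 2b1 + 2b2 + b3, so the coordinate vector is (2, 2, 1).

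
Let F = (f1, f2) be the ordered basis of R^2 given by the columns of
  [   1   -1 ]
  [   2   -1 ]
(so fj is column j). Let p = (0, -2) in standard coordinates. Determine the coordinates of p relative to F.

(-2, -2)

[p]_F is the unique c with M c = p, where M has columns f1, f2.
System: c_1 - c_2 = 0, 2c_1 - c_2 = -2; solving gives c_1 = -2, c_2 = -2.
Check: -2f1 - 2f2 = (0, -2).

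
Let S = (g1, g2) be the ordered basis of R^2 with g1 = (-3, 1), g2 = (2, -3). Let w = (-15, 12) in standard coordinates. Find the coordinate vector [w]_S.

We seek scalars with c_1 g1 + c_2 g2 = w; equivalently solve M c = w where the columns of M are g1, g2.
System: -3c_1 + 2c_2 = -15, c_1 - 3c_2 = 12; solving gives c_1 = 3, c_2 = -3.
Check: 3g1 - 3g2 = (-15, 12).

(3, -3)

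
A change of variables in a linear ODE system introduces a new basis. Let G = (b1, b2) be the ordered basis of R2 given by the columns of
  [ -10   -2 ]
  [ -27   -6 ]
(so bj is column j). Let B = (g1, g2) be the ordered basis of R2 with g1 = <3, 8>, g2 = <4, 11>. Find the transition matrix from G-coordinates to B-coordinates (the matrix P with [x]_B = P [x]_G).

Take x = bj: its G-coordinates are the j-th standard unit vector, so P e_j — column j of P — equals [bj]_B.
b1 = -2g1 - g2, giving column 1 = <-2, -1>; repeating for each j gives P = [[-2, 2], [-1, -2]].

[[-2, 2], [-1, -2]]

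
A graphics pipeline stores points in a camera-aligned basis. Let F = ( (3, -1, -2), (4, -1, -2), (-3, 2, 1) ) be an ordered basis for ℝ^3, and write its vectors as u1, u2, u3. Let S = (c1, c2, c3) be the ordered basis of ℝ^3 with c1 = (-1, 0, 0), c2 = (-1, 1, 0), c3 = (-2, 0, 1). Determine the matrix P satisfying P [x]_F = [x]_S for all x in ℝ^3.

[[2, 1, -1], [-1, -1, 2], [-2, -2, 1]]

Let M have columns uj and N have columns cj. Then for every x, N [x]_S = x = M [x]_F, so P = N^(-1) M.
Since det N = -1, N^(-1) has integer entries; multiplying gives P = [[2, 1, -1], [-1, -1, 2], [-2, -2, 1]].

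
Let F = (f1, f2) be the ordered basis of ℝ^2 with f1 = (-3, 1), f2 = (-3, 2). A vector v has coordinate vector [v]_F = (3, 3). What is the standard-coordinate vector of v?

The coordinates say v = 3f1 + 3f2; adding the scaled basis vectors gives (-18, 9).

(-18, 9)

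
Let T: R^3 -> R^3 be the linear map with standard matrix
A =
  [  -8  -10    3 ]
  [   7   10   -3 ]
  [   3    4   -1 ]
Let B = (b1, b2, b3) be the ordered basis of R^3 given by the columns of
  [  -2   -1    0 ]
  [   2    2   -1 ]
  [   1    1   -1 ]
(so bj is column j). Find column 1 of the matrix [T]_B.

[-1, 3, 1]

Column 1 of [T]_B is the B-coordinate vector of T(b1).
In standard coordinates T(b1) = A b1 = [-1, 3, 1].
Converting to B: [-1, 3, 1] = -b1 + 3b2 + b3, so the coordinate vector is [-1, 3, 1].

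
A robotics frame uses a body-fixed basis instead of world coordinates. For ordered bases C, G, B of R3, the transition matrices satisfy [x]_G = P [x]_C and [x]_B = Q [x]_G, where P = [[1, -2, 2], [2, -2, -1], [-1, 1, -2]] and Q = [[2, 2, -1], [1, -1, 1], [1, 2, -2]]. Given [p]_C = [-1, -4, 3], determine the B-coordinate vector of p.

First [p]_G = P [p]_C = [13, 3, -9].
Then [p]_B = Q [p]_G = [41, 1, 37].

[41, 1, 37]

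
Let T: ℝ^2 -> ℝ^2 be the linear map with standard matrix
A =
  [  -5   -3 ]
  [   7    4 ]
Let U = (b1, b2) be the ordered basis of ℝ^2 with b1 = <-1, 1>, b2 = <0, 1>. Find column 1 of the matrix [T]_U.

Compute T(b1) = A b1 = <2, -3> in standard coordinates.
Then write this in U-coordinates: solve for y in y_1 b1 + y_2 b2 = <2, -3>.
This gives y = <-2, -1>, which is column 1 of [T]_U.

<-2, -1>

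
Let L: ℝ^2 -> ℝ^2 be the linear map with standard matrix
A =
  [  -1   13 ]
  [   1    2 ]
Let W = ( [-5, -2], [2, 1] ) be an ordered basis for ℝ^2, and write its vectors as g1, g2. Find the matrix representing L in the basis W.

With P the matrix whose columns are g1, g2, [L]_W = P^(-1) A P.
Column by column: L(g1) = A g1 = [-21, -9]; its W-coordinates [3, -3] give column 1.
Continuing for each basis vector yields [L]_W = [[3, -3], [-3, -2]].

[[3, -3], [-3, -2]]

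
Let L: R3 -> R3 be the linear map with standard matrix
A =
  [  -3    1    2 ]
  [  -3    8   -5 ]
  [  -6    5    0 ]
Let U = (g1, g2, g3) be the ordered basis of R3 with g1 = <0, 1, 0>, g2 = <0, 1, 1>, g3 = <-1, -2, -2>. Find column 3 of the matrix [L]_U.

Compute L(g3) = A g3 = <-3, -3, -4> in standard coordinates.
Then write this in U-coordinates: solve for y in y_1 g1 + ... + y_3 g3 = <-3, -3, -4>.
This gives y = <1, 2, 3>, which is column 3 of [L]_U.

<1, 2, 3>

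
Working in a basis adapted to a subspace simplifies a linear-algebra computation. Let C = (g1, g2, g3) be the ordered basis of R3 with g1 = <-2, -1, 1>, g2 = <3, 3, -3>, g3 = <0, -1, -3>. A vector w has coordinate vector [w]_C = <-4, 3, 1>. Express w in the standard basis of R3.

<17, 12, -16>

The coordinates say w = -4g1 + 3g2 + g3; adding the scaled basis vectors gives <17, 12, -16>.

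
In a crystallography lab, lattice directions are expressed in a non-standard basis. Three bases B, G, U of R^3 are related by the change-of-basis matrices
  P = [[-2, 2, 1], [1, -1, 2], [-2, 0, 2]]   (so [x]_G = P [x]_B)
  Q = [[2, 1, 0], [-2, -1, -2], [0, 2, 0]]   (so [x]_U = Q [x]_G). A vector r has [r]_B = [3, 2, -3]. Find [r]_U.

Composing the changes, [r]_U = Q P [r]_B.
Q P = [[-3, 3, 4], [7, -3, -8], [2, -2, 4]]; applying this to [3, 2, -3] gives [-15, 39, -10].

[-15, 39, -10]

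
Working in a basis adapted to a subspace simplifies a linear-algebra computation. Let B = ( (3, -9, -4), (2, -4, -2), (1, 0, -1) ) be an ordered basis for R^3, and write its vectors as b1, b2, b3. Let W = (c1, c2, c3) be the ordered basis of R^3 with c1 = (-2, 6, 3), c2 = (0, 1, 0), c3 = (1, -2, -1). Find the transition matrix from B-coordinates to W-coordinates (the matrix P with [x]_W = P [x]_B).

Take x = bj: its B-coordinates are the j-th standard unit vector, so P e_j — column j of P — equals [bj]_W.
b1 = -c1 - c2 + c3, giving column 1 = (-1, -1, 1); repeating for each j gives P = [[-1, 0, 0], [-1, 0, 2], [1, 2, 1]].

[[-1, 0, 0], [-1, 0, 2], [1, 2, 1]]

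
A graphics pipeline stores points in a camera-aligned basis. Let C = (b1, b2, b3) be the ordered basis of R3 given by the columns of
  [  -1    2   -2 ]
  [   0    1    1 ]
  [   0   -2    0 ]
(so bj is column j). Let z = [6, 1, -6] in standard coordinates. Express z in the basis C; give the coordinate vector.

[4, 3, -2]

Write z = c_1 b1 + ... + c_3 b3 and solve for the c_i.
Solving this 3x3 system gives c = (4, 3, -2).
Check: 4b1 + 3b2 - 2b3 = [6, 1, -6].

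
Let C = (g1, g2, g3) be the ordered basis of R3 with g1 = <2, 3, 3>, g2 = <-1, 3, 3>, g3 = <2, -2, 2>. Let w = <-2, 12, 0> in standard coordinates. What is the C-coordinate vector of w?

Write w = c_1 g1 + ... + c_3 g3 and solve for the c_i.
Solving this 3x3 system gives c = (2, 0, -3).
Check: 2g1 + 0·g2 - 3g3 = <-2, 12, 0>.

<2, 0, -3>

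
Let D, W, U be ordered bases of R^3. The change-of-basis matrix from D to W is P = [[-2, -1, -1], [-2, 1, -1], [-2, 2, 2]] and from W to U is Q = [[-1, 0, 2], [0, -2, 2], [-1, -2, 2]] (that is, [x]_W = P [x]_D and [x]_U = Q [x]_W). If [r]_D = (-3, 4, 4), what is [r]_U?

(46, 32, 34)

First [r]_W = P [r]_D = (-2, 6, 22).
Then [r]_U = Q [r]_W = (46, 32, 34).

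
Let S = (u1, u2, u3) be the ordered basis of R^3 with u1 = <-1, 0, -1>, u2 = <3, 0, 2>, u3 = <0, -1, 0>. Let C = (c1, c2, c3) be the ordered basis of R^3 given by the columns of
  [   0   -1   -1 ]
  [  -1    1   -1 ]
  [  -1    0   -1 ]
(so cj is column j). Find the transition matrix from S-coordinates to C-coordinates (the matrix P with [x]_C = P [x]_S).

Take x = uj: its S-coordinates are the j-th standard unit vector, so P e_j — column j of P — equals [uj]_C.
u1 = c1 + c2 + 0·c3, giving column 1 = <1, 1, 0>; repeating for each j gives P = [[1, -1, -1], [1, -2, -1], [0, -1, 1]].

[[1, -1, -1], [1, -2, -1], [0, -1, 1]]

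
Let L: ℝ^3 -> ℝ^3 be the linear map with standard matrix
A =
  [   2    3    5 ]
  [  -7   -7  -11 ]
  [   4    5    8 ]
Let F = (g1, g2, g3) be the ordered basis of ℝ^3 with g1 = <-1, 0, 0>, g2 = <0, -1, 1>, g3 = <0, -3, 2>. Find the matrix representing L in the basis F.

The j-th column of [L]_F is [L(gj)]_F.
L(g1) = A g1 = <-2, 7, -4> = 2g1 + 2g2 - 3g3, so column 1 is <2, 2, -3>.
Repeating for g2, g3 and assembling the columns gives [[2, -2, -1], [2, 1, 1], [-3, 1, 0]].

[[2, -2, -1], [2, 1, 1], [-3, 1, 0]]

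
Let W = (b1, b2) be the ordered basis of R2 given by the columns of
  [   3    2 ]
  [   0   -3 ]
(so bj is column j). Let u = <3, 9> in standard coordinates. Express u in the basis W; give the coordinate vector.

Write u = c_1 b1 + c_2 b2 and solve for the c_i.
System: 3c_1 + 2c_2 = 3, 0c_1 - 3c_2 = 9; solving gives c_1 = 3, c_2 = -3.
Check: 3b1 - 3b2 = <3, 9>.

<3, -3>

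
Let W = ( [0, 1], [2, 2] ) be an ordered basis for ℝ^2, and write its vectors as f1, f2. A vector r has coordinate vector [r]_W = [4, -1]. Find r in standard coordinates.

[-2, 2]

By definition r = 4f1 - f2.
Summing componentwise gives [-2, 2].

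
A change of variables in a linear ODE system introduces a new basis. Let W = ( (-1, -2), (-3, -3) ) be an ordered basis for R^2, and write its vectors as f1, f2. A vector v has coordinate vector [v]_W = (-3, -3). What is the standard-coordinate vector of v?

(12, 15)

The coordinates say v = -3f1 - 3f2; adding the scaled basis vectors gives (12, 15).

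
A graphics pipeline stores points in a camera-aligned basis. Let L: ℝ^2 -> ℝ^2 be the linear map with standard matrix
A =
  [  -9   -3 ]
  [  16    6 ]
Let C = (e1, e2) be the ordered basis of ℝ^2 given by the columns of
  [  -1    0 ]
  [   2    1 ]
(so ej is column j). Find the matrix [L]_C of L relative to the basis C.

With P the matrix whose columns are e1, e2, [L]_C = P^(-1) A P.
Column by column: L(e1) = A e1 = [3, -4]; its C-coordinates [-3, 2] give column 1.
Continuing for each basis vector yields [L]_C = [[-3, 3], [2, 0]].

[[-3, 3], [2, 0]]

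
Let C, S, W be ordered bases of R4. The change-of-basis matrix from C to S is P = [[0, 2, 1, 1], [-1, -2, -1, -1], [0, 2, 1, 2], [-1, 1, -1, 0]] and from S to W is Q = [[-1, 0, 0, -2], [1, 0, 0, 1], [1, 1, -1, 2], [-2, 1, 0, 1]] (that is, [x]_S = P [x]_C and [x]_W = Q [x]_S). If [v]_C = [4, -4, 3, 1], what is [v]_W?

Apply P to get S-coordinates [-4, 0, -3, -11], then Q to get W-coordinates.
The result is [v]_W = [26, -15, -23, -3].

[26, -15, -23, -3]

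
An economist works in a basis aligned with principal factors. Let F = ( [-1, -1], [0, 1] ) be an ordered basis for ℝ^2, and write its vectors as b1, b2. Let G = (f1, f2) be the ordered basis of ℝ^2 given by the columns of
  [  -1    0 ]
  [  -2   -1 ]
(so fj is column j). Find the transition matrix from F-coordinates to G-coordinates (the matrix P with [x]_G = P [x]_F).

Column j of P is [bj]_G, since P maps F-coordinates to G-coordinates.
Expressing b1 in G: b1 = f1 - f2, so column 1 of P is [1, -1].
Doing the same for each bj gives P = [[1, 0], [-1, -1]].

[[1, 0], [-1, -1]]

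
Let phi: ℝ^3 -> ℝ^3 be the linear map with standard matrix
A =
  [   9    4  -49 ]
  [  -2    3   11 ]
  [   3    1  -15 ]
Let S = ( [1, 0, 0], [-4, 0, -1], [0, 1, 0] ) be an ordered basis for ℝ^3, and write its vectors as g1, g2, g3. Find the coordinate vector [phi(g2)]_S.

Column 2 of [phi]_S is the S-coordinate vector of phi(g2).
In standard coordinates phi(g2) = A g2 = [13, -3, 3].
Converting to S: [13, -3, 3] = g1 - 3g2 - 3g3, so the coordinate vector is [1, -3, -3].

[1, -3, -3]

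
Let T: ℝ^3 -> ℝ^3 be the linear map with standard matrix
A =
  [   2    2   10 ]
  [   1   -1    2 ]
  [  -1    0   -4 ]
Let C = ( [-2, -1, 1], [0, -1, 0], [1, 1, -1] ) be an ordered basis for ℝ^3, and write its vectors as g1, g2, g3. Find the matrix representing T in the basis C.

Let P have columns g1, ..., g3. Then [T]_C = P^(-1) A P.
Here det P = -1, so P^(-1) is integer; computing A P first and then P^(-1)(A P) gives [[-2, 2, 3], [1, -1, -1], [0, 2, 0]].

[[-2, 2, 3], [1, -1, -1], [0, 2, 0]]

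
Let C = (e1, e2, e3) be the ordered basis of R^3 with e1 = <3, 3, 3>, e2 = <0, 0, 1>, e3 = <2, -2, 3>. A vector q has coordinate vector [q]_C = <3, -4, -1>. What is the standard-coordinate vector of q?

The coordinates say q = 3e1 - 4e2 - e3; adding the scaled basis vectors gives <7, 11, 2>.

<7, 11, 2>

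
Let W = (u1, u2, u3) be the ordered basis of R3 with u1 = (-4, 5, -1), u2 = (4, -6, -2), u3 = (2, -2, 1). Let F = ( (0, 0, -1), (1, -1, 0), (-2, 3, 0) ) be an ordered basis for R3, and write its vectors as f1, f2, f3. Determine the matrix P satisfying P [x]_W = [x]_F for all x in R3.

Let M have columns uj and N have columns fj. Then for every x, N [x]_F = x = M [x]_W, so P = N^(-1) M.
Since det N = -1, N^(-1) has integer entries; multiplying gives P = [[1, 2, -1], [-2, 0, 2], [1, -2, 0]].

[[1, 2, -1], [-2, 0, 2], [1, -2, 0]]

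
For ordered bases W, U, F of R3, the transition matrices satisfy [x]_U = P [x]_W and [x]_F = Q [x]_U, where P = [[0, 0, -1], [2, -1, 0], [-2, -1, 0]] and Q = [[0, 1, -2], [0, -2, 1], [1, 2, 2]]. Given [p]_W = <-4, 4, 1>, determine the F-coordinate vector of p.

First [p]_U = P [p]_W = <-1, -12, 4>.
Then [p]_F = Q [p]_U = <-20, 28, -17>.

<-20, 28, -17>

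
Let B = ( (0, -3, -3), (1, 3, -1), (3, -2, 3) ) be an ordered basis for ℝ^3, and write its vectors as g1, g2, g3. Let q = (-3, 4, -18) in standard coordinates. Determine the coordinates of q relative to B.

(3, 3, -2)

Write q = c_1 g1 + ... + c_3 g3 and solve for the c_i.
Solving this 3x3 system gives c = (3, 3, -2).
Check: 3g1 + 3g2 - 2g3 = (-3, 4, -18).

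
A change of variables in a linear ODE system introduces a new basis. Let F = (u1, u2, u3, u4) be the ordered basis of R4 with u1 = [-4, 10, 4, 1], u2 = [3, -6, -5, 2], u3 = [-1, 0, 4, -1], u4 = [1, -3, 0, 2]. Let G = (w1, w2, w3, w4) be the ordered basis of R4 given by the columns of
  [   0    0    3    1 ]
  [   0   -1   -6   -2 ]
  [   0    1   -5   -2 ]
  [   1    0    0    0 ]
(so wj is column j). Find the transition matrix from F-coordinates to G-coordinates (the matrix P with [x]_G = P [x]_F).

[[1, 2, -1, 2], [-2, 0, 2, 1], [-2, 1, 0, 1], [2, 0, -1, -2]]

Let M have columns uj and N have columns wj. Then for every x, N [x]_G = x = M [x]_F, so P = N^(-1) M.
Since det N = 1, N^(-1) has integer entries; multiplying gives P = [[1, 2, -1, 2], [-2, 0, 2, 1], [-2, 1, 0, 1], [2, 0, -1, -2]].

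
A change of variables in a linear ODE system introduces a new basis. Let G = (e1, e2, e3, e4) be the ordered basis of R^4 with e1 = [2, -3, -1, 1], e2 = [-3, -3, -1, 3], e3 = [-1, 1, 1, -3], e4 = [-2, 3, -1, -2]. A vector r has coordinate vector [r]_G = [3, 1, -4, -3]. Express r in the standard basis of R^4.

The coordinates say r = 3e1 + e2 - 4e3 - 3e4; adding the scaled basis vectors gives [13, -25, -5, 24].

[13, -25, -5, 24]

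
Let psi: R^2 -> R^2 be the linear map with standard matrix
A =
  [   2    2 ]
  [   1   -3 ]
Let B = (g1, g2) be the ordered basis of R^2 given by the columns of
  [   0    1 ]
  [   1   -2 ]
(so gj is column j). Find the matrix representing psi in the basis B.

[[1, 3], [2, -2]]

Let P have columns g1, g2. Then [psi]_B = P^(-1) A P.
Here det P = -1, so P^(-1) is integer; computing A P first and then P^(-1)(A P) gives [[1, 3], [2, -2]].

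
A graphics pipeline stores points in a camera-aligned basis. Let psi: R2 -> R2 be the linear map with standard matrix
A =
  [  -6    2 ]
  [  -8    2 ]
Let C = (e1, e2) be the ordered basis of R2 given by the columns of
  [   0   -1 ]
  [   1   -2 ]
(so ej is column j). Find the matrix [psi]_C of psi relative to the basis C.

Let P have columns e1, e2. Then [psi]_C = P^(-1) A P.
Here det P = 1, so P^(-1) is integer; computing A P first and then P^(-1)(A P) gives [[-2, 0], [-2, -2]].

[[-2, 0], [-2, -2]]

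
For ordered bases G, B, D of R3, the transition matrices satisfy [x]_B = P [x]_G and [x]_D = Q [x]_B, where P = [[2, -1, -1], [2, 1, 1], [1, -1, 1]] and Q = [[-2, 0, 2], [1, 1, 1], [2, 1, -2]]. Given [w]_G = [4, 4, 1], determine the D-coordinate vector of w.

Apply P to get B-coordinates [3, 13, 1], then Q to get D-coordinates.
The result is [w]_D = [-4, 17, 17].

[-4, 17, 17]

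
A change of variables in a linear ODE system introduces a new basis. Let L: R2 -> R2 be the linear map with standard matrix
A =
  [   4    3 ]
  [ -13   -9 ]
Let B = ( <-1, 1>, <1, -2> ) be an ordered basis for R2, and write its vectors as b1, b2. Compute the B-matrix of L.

[[-2, -1], [-3, -3]]

The j-th column of [L]_B is [L(bj)]_B.
L(b1) = A b1 = <-1, 4> = -2b1 - 3b2, so column 1 is <-2, -3>.
Repeating for b2 and assembling the columns gives [[-2, -1], [-3, -3]].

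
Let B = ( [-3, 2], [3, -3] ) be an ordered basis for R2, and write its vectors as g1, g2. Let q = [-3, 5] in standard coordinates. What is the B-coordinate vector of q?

We seek scalars with c_1 g1 + c_2 g2 = q; equivalently solve M c = q where the columns of M are g1, g2.
System: -3c_1 + 3c_2 = -3, 2c_1 - 3c_2 = 5; solving gives c_1 = -2, c_2 = -3.
Check: -2g1 - 3g2 = [-3, 5].

[-2, -3]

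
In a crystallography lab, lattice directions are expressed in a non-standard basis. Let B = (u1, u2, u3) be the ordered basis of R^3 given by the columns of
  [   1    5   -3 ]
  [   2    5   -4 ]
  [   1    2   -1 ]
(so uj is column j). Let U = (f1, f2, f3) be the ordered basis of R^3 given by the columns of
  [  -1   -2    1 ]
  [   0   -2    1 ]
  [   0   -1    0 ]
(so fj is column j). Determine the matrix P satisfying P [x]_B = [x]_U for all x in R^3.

Column j of P is [uj]_U, since P maps B-coordinates to U-coordinates.
Expressing u1 in U: u1 = f1 - f2 + 0·f3, so column 1 of P is <1, -1, 0>.
Doing the same for each uj gives P = [[1, 0, -1], [-1, -2, 1], [0, 1, -2]].

[[1, 0, -1], [-1, -2, 1], [0, 1, -2]]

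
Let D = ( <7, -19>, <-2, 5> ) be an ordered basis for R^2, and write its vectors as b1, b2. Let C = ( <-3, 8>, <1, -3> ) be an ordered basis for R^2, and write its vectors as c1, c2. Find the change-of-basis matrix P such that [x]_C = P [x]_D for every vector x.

[[-2, 1], [1, 1]]

Let M have columns bj and N have columns cj. Then for every x, N [x]_C = x = M [x]_D, so P = N^(-1) M.
Since det N = 1, N^(-1) has integer entries; multiplying gives P = [[-2, 1], [1, 1]].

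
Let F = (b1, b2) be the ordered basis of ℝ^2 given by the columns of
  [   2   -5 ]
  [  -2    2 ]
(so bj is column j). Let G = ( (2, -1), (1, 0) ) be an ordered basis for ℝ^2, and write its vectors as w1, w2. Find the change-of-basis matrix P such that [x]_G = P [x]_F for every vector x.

[[2, -2], [-2, -1]]

Column j of P is [bj]_G, since P maps F-coordinates to G-coordinates.
Expressing b1 in G: b1 = 2w1 - 2w2, so column 1 of P is (2, -2).
Doing the same for each bj gives P = [[2, -2], [-2, -1]].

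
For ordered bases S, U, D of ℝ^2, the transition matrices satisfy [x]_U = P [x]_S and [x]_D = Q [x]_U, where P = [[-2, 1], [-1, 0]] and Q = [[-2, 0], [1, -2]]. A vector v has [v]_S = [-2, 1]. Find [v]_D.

[-10, 1]

First [v]_U = P [v]_S = [5, 2].
Then [v]_D = Q [v]_U = [-10, 1].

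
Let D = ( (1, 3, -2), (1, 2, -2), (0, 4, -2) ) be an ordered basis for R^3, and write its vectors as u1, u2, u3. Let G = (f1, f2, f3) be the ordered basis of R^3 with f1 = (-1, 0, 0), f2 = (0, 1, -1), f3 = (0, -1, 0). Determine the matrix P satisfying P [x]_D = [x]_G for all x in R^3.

Column j of P is [uj]_G, since P maps D-coordinates to G-coordinates.
Expressing u1 in G: u1 = -f1 + 2f2 - f3, so column 1 of P is (-1, 2, -1).
Doing the same for each uj gives P = [[-1, -1, 0], [2, 2, 2], [-1, 0, -2]].

[[-1, -1, 0], [2, 2, 2], [-1, 0, -2]]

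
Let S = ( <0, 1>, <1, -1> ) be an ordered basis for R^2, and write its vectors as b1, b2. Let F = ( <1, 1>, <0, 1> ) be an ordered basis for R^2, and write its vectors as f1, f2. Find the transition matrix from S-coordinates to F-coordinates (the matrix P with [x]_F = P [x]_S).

[[0, 1], [1, -2]]

Take x = bj: its S-coordinates are the j-th standard unit vector, so P e_j — column j of P — equals [bj]_F.
b1 = 0·f1 + f2, giving column 1 = <0, 1>; repeating for each j gives P = [[0, 1], [1, -2]].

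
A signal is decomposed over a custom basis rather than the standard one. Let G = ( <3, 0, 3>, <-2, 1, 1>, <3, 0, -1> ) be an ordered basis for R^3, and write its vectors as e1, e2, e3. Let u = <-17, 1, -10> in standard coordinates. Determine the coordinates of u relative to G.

[u]_G is the unique c with M c = u, where M has columns e1, ..., e3.
Solving this 3x3 system gives c = (-4, 1, -1).
Check: -4e1 + e2 - e3 = <-17, 1, -10>.

<-4, 1, -1>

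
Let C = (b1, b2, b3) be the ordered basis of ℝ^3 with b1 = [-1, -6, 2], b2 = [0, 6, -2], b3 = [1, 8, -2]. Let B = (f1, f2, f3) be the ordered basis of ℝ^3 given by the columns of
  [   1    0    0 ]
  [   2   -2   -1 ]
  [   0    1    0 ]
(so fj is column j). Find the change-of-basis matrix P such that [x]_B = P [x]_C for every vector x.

[[-1, 0, 1], [2, -2, -2], [0, -2, -2]]

Take x = bj: its C-coordinates are the j-th standard unit vector, so P e_j — column j of P — equals [bj]_B.
b1 = -f1 + 2f2 + 0·f3, giving column 1 = [-1, 2, 0]; repeating for each j gives P = [[-1, 0, 1], [2, -2, -2], [0, -2, -2]].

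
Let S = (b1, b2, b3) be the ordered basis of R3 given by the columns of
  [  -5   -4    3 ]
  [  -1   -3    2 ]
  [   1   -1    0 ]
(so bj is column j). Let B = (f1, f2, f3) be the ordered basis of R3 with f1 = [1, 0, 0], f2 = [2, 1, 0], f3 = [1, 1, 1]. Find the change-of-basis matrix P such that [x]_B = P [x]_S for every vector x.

[[-2, 1, -1], [-2, -2, 2], [1, -1, 0]]

Take x = bj: its S-coordinates are the j-th standard unit vector, so P e_j — column j of P — equals [bj]_B.
b1 = -2f1 - 2f2 + f3, giving column 1 = [-2, -2, 1]; repeating for each j gives P = [[-2, 1, -1], [-2, -2, 2], [1, -1, 0]].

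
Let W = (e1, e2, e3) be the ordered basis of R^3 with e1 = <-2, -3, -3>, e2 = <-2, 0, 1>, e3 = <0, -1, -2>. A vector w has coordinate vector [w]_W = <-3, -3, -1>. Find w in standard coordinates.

By definition w = -3e1 - 3e2 - e3.
Summing componentwise gives <12, 10, 8>.

<12, 10, 8>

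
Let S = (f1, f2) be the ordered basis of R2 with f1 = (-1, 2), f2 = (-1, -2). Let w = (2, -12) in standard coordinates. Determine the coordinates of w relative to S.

[w]_S is the unique c with M c = w, where M has columns f1, f2.
System: -c_1 - c_2 = 2, 2c_1 - 2c_2 = -12; solving gives c_1 = -4, c_2 = 2.
Check: -4f1 + 2f2 = (2, -12).

(-4, 2)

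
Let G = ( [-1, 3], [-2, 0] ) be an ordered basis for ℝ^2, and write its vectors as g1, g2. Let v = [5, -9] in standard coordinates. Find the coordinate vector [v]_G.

[-3, -1]

Write v = c_1 g1 + c_2 g2 and solve for the c_i.
System: -c_1 - 2c_2 = 5, 3c_1 + 0c_2 = -9; solving gives c_1 = -3, c_2 = -1.
Check: -3g1 - g2 = [5, -9].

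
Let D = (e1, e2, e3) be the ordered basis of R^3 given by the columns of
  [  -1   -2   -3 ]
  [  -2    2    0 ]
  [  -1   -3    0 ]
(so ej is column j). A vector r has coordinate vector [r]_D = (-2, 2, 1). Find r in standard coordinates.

(-5, 8, -4)

The coordinates say r = -2e1 + 2e2 + e3; adding the scaled basis vectors gives (-5, 8, -4).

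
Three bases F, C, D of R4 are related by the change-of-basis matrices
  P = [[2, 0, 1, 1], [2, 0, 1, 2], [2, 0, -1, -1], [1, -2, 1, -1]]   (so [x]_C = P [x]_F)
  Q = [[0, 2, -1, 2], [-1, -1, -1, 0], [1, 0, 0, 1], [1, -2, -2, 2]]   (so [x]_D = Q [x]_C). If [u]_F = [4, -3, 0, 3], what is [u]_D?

First [u]_C = P [u]_F = [11, 14, 5, 7].
Then [u]_D = Q [u]_C = [37, -30, 18, -13].

[37, -30, 18, -13]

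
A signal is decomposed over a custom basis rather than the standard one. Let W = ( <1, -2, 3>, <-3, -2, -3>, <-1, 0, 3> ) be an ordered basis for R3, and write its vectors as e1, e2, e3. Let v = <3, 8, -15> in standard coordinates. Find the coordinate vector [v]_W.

<-3, -1, -3>

We seek scalars with c_1 e1 + ... + c_3 e3 = v; equivalently solve M c = v where the columns of M are e1, ..., e3.
Row-reducing the augmented matrix [M | v] gives c = (-3, -1, -3).
Check: -3e1 - e2 - 3e3 = <3, 8, -15>.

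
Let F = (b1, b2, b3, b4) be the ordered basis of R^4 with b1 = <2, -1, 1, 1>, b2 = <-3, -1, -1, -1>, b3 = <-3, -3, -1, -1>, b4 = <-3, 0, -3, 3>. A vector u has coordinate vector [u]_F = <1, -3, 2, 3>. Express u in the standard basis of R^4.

<-4, -4, -7, 11>

The coordinates say u = b1 - 3b2 + 2b3 + 3b4; adding the scaled basis vectors gives <-4, -4, -7, 11>.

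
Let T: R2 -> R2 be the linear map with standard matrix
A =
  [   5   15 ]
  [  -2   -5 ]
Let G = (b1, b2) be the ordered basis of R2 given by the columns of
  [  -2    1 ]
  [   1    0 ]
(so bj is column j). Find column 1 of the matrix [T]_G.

Compute T(b1) = A b1 = <5, -1> in standard coordinates.
Then write this in G-coordinates: solve for y in y_1 b1 + y_2 b2 = <5, -1>.
This gives y = <-1, 3>, which is column 1 of [T]_G.

<-1, 3>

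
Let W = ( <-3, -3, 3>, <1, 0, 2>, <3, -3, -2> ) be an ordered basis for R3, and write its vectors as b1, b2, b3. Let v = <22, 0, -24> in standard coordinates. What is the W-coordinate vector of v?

[v]_W is the unique c with M c = v, where M has columns b1, ..., b3.
Row-reducing the augmented matrix [M | v] gives c = (-4, -2, 4).
Check: -4b1 - 2b2 + 4b3 = <22, 0, -24>.

<-4, -2, 4>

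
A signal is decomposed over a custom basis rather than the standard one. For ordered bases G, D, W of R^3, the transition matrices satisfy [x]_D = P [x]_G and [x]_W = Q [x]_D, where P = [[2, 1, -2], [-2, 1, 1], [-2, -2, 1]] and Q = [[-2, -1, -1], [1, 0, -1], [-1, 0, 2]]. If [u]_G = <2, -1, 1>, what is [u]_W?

First [u]_D = P [u]_G = <1, -4, -1>.
Then [u]_W = Q [u]_D = <3, 2, -3>.

<3, 2, -3>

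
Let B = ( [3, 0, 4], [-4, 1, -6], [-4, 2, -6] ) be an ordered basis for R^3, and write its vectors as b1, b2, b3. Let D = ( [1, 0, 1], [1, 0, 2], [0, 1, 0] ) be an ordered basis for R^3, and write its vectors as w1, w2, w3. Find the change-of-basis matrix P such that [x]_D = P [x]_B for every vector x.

Let M have columns bj and N have columns wj. Then for every x, N [x]_D = x = M [x]_B, so P = N^(-1) M.
Since det N = -1, N^(-1) has integer entries; multiplying gives P = [[2, -2, -2], [1, -2, -2], [0, 1, 2]].

[[2, -2, -2], [1, -2, -2], [0, 1, 2]]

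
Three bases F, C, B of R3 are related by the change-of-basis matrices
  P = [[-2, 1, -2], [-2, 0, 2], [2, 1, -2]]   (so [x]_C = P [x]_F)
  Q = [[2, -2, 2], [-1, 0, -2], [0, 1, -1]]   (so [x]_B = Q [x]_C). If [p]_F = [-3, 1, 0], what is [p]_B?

[-8, 3, 11]

Apply P to get C-coordinates [7, 6, -5], then Q to get B-coordinates.
The result is [p]_B = [-8, 3, 11].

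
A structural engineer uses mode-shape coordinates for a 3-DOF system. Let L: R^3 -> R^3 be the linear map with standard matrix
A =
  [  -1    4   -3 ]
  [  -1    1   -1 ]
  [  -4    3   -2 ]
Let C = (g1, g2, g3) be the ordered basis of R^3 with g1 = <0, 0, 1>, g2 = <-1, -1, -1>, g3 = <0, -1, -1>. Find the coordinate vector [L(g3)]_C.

Column 3 of [L]_C is the C-coordinate vector of L(g3).
In standard coordinates L(g3) = A g3 = <-1, 0, -1>.
Converting to C: <-1, 0, -1> = -g1 + g2 - g3, so the coordinate vector is <-1, 1, -1>.

<-1, 1, -1>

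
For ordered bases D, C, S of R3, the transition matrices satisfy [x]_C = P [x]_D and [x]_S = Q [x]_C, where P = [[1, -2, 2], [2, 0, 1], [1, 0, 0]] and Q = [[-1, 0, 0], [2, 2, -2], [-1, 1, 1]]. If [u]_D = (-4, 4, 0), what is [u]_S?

(12, -32, 0)

Apply P to get C-coordinates (-12, -8, -4), then Q to get S-coordinates.
The result is [u]_S = (12, -32, 0).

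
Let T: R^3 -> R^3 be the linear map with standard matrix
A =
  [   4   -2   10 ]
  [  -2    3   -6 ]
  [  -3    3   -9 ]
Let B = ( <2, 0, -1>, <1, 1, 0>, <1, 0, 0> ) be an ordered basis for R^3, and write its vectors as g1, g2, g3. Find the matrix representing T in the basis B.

With P the matrix whose columns are g1, ..., g3, [T]_B = P^(-1) A P.
Column by column: T(g1) = A g1 = <-2, 2, 3>; its B-coordinates <-3, 2, 2> give column 1.
Continuing for each basis vector yields [T]_B = [[-3, 0, 3], [2, 1, -2], [2, 1, 0]].

[[-3, 0, 3], [2, 1, -2], [2, 1, 0]]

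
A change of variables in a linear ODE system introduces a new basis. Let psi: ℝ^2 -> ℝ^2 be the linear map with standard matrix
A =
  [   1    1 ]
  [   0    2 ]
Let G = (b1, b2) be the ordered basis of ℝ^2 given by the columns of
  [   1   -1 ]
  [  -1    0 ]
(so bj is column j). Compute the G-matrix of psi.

[[2, 0], [2, 1]]

With P the matrix whose columns are b1, b2, [psi]_G = P^(-1) A P.
Column by column: psi(b1) = A b1 = (0, -2); its G-coordinates (2, 2) give column 1.
Continuing for each basis vector yields [psi]_G = [[2, 0], [2, 1]].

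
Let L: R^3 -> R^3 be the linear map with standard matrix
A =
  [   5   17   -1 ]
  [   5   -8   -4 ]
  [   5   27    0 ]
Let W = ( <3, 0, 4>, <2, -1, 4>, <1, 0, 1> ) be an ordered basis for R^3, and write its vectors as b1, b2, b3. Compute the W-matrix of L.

[[2, -2, 3], [1, -2, -1], [3, -1, -3]]

With P the matrix whose columns are b1, ..., b3, [L]_W = P^(-1) A P.
Column by column: L(b1) = A b1 = <11, -1, 15>; its W-coordinates <2, 1, 3> give column 1.
Continuing for each basis vector yields [L]_W = [[2, -2, 3], [1, -2, -1], [3, -1, -3]].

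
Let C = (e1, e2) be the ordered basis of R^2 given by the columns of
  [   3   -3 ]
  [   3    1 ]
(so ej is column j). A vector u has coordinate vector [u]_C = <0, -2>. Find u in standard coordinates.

u = M [u]_C, where M has columns e1, e2.
Carrying out the matrix-vector product, u = <6, -2>.

<6, -2>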